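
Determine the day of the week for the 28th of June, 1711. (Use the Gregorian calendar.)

Sunday

Doomsday rule: the anchor day for the 1700s is Sunday. For year 11: 11÷12 = 0 r 11, and 11÷4 = 2, so 0+11+2 = 13.
Sunday + 13 ≡ Saturday — that's 1711's doomsday.
In June the doomsday date is Jun 6.
Jun 28 is 22 days after Jun 6; 22 mod 7 = 1, so Saturday + 1 = Sunday.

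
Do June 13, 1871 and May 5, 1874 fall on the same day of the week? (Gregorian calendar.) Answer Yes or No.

Yes

From Jun 13, 1871 to May 5, 1874 is 1057 days.
1057 mod 7 = 0, so they are the same weekday.
(Jun 13, 1871 is a Tuesday; May 5, 1874 is a Tuesday.)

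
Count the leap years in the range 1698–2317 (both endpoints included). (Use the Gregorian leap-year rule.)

149

Multiples of 4 in [1698,2317]: 155.
Of those, multiples of 100: 7 (not leap unless ÷400).
Multiples of 400: 1.
Leap years = 155 − 7 + 1 = 149.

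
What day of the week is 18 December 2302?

Doomsday rule: the anchor day for the 2300s is Wednesday. For year 02: 2÷12 = 0 r 2, and 2÷4 = 0, so 0+2+0 = 2.
Wednesday + 2 ≡ Friday — that's 2302's doomsday.
In December the doomsday date is Dec 12.
Dec 18 is 6 days after Dec 12; 6 mod 7 = 6, so Friday + 6 = Thursday.

Thursday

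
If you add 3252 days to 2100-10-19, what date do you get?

+365 (one year) → Oct 19, 2101 (2887 left).
+365 (one year) → Oct 19, 2102 (2522 left).
+365 (one year) → Oct 19, 2103 (2157 left).
+366 (one year; includes Feb 29, 2104) → Oct 19, 2104 (1791 left).
+365 (one year) → Oct 19, 2105 (1426 left).
+365 (one year) → Oct 19, 2106 (1061 left).
+365 (one year) → Oct 19, 2107 (696 left).
+366 (one year; includes Feb 29, 2108) → Oct 19, 2108 (330 left).
Oct has 31 days: +13 → Nov 1, 2108 (317 left).
Nov has 30 days: +30 → Dec 1, 2108 (287 left).
Dec has 31 days: +31 → Jan 1, 2109 (256 left).
Jan has 31 days: +31 → Feb 1, 2109 (225 left).
Feb has 28 days: +28 → Mar 1, 2109 (197 left).
Mar has 31 days: +31 → Apr 1, 2109 (166 left).
Apr has 30 days: +30 → May 1, 2109 (136 left).
May has 31 days: +31 → Jun 1, 2109 (105 left).
Jun has 30 days: +30 → Jul 1, 2109 (75 left).
Jul has 31 days: +31 → Aug 1, 2109 (44 left).
Aug has 31 days: +31 → Sep 1, 2109 (13 left).
+13 → Sep 14, 2109.

September 14, 2109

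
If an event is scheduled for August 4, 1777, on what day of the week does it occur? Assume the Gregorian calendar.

Monday

Doomsday rule: the anchor day for the 1700s is Sunday. For year 77: 77÷12 = 6 r 5, and 5÷4 = 1, so 6+5+1 = 12.
Sunday + 12 ≡ Friday — that's 1777's doomsday.
In August the doomsday date is Aug 8.
Aug 4 is 4 days before Aug 8; 4 mod 7 = 4, so Friday − 4 = Monday.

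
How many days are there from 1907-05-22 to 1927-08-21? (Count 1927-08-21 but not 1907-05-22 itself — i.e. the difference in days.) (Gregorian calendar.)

7396

May 22, 1907 → May 22, 1908: 366 days (Feb 29, 1908 is in that span).
May 22, 1908 → May 22, 1909: 365 days.
May 22, 1909 → May 22, 1910: 365 days.
May 22, 1910 → May 22, 1911: 365 days.
May 22, 1911 → May 22, 1912: 366 days (Feb 29, 1912 is in that span).
May 22, 1912 → May 22, 1913: 365 days.
May 22, 1913 → May 22, 1914: 365 days.
May 22, 1914 → May 22, 1915: 365 days.
May 22, 1915 → May 22, 1916: 366 days (Feb 29, 1916 is in that span).
May 22, 1916 → May 22, 1917: 365 days.
May 22, 1917 → May 22, 1918: 365 days.
May 22, 1918 → May 22, 1919: 365 days.
May 22, 1919 → May 22, 1920: 366 days (Feb 29, 1920 is in that span).
May 22, 1920 → May 22, 1921: 365 days.
May 22, 1921 → May 22, 1922: 365 days.
May 22, 1922 → May 22, 1923: 365 days.
May 22, 1923 → May 22, 1924: 366 days (Feb 29, 1924 is in that span).
May 22, 1924 → May 22, 1925: 365 days.
May 22, 1925 → May 22, 1926: 365 days.
May 22, 1926 → May 22, 1927: 365 days.
May 22, 1927 → Jun 22, 1927: 31 days (May has 31).
Jun 22, 1927 → Jul 22, 1927: 30 days (June has 30).
Jul 22, 1927 → Aug 21, 1927: 30 days.
Total: 7396 days.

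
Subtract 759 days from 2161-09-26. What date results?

August 29, 2159

−365 (one year) → Sep 26, 2160 (394 left).
−26 → Aug 31, 2160 (end of Aug, 31 days; 368 left).
−31 → Jul 31, 2160 (end of Jul, 31 days; 337 left).
−31 → Jun 30, 2160 (end of Jun, 30 days; 306 left).
−30 → May 31, 2160 (end of May, 31 days; 276 left).
−31 → Apr 30, 2160 (end of Apr, 30 days; 245 left).
−30 → Mar 31, 2160 (end of Mar, 31 days; 215 left).
−31 → Feb 29, 2160 (end of Feb, 29 days; 184 left).
−29 → Jan 31, 2160 (end of Jan, 31 days; 155 left).
−31 → Dec 31, 2159 (end of Dec, 31 days; 124 left).
−31 → Nov 30, 2159 (end of Nov, 30 days; 93 left).
−30 → Oct 31, 2159 (end of Oct, 31 days; 63 left).
−31 → Sep 30, 2159 (end of Sep, 30 days; 32 left).
−30 → Aug 31, 2159 (end of Aug, 31 days; 2 left).
−2 → Aug 29, 2159.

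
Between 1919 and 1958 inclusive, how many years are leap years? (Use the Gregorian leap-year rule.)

10

Multiples of 4 in [1919,1958]: 10.
Of those, multiples of 100: 0 (not leap unless ÷400).
Multiples of 400: 0.
Leap years = 10 − 0 + 0 = 10.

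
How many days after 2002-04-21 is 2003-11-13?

571

Apr 21, 2002 → Apr 21, 2003: 365 days.
Apr 21, 2003 → May 21, 2003: 30 days (April has 30).
May 21, 2003 → Jun 21, 2003: 31 days (May has 31).
Jun 21, 2003 → Jul 21, 2003: 30 days (June has 30).
Jul 21, 2003 → Aug 21, 2003: 31 days (July has 31).
Aug 21, 2003 → Sep 21, 2003: 31 days (August has 31).
Sep 21, 2003 → Oct 21, 2003: 30 days (September has 30).
Oct 21, 2003 → Nov 13, 2003: 23 days.
Total: 571 days.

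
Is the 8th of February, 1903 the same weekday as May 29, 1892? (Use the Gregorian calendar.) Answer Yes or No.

Yes

From May 29, 1892 to Feb 8, 1903 is 3906 days.
3906 mod 7 = 0, so they are the same weekday.
(May 29, 1892 is a Sunday; Feb 8, 1903 is a Sunday.)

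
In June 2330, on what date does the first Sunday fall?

June 1, 2330

June 1, 2330 is a Sunday.
The first Sunday is therefore June 1 (same day).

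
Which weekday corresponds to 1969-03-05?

Doomsday rule: the anchor day for the 1900s is Wednesday. For year 69: 69÷12 = 5 r 9, and 9÷4 = 2, so 5+9+2 = 16.
Wednesday + 16 ≡ Friday — that's 1969's doomsday.
In March the doomsday date is Mar 14.
Mar 5 is 9 days before Mar 14; 9 mod 7 = 2, so Friday − 2 = Wednesday.

Wednesday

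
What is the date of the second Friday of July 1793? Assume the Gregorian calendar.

July 12, 1793

July 1, 1793 is a Monday.
The first Friday is therefore July 5 (4 days later).
The second Friday is 5 + 1×7 = July 12.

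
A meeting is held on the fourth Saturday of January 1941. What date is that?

January 1, 1941 is a Wednesday.
The first Saturday is therefore January 4 (3 days later).
The fourth Saturday is 4 + 3×7 = January 25.

January 25, 1941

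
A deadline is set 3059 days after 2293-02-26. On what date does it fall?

July 14, 2301

+365 (one year) → Feb 26, 2294 (2694 left).
+365 (one year) → Feb 26, 2295 (2329 left).
+365 (one year) → Feb 26, 2296 (1964 left).
+366 (one year; includes Feb 29, 2296) → Feb 26, 2297 (1598 left).
+365 (one year) → Feb 26, 2298 (1233 left).
+365 (one year) → Feb 26, 2299 (868 left).
+365 (one year) → Feb 26, 2300 (503 left).
+365 (one year) → Feb 26, 2301 (138 left).
Feb has 28 days: +3 → Mar 1, 2301 (135 left).
Mar has 31 days: +31 → Apr 1, 2301 (104 left).
Apr has 30 days: +30 → May 1, 2301 (74 left).
May has 31 days: +31 → Jun 1, 2301 (43 left).
Jun has 30 days: +30 → Jul 1, 2301 (13 left).
+13 → Jul 14, 2301.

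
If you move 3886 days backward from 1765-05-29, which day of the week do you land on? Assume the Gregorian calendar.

First find the weekday of May 29, 1765. Doomsday rule: the anchor day for the 1700s is Sunday. For year 65: 65÷12 = 5 r 5, and 5÷4 = 1, so 5+5+1 = 11.
Sunday + 11 ≡ Thursday — that's 1765's doomsday.
In May the doomsday date is May 9.
May 29 is 20 days after May 9; 20 mod 7 = 6, so Thursday + 6 = Wednesday.
3886 mod 7 = 1, so 3886 days before a Wednesday is Wednesday − 1 = Tuesday.

Tuesday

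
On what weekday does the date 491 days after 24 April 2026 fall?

Saturday

Apr 24, 2026 is a Friday.
491 mod 7 = 1, so 491 days after a Friday is Friday + 1 = Saturday.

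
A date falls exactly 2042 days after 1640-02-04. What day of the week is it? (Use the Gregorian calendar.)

Thursday

Feb 4, 1640 is a Saturday.
2042 mod 7 = 5, so 2042 days after a Saturday is Saturday + 5 = Thursday.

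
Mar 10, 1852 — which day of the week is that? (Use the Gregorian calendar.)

Wednesday

January 1, 1852 is a Thursday.
Jan 1, 1852 → Feb 1, 1852: 31 days (January has 31).
Feb 1, 1852 → Mar 1, 1852: 29 days (February has 29).
Mar 1, 1852 → Mar 10, 1852: 9 days.
Total: 69 days.
69 mod 7 = 6, so Thursday + 6 = Wednesday.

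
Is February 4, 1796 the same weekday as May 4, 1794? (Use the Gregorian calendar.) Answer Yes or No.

From May 4, 1794 to Feb 4, 1796 is 641 days.
641 mod 7 = 4, so they are different weekdays.
(May 4, 1794 is a Sunday; Feb 4, 1796 is a Thursday.)

No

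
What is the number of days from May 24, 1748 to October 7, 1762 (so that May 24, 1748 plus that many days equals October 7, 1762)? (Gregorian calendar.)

5249

May 24, 1748 → May 24, 1749: 365 days.
May 24, 1749 → May 24, 1750: 365 days.
May 24, 1750 → May 24, 1751: 365 days.
May 24, 1751 → May 24, 1752: 366 days (Feb 29, 1752 is in that span).
May 24, 1752 → May 24, 1753: 365 days.
May 24, 1753 → May 24, 1754: 365 days.
May 24, 1754 → May 24, 1755: 365 days.
May 24, 1755 → May 24, 1756: 366 days (Feb 29, 1756 is in that span).
May 24, 1756 → May 24, 1757: 365 days.
May 24, 1757 → May 24, 1758: 365 days.
May 24, 1758 → May 24, 1759: 365 days.
May 24, 1759 → May 24, 1760: 366 days (Feb 29, 1760 is in that span).
May 24, 1760 → May 24, 1761: 365 days.
May 24, 1761 → May 24, 1762: 365 days.
May 24, 1762 → Jun 24, 1762: 31 days (May has 31).
Jun 24, 1762 → Jul 24, 1762: 30 days (June has 30).
Jul 24, 1762 → Aug 24, 1762: 31 days (July has 31).
Aug 24, 1762 → Sep 24, 1762: 31 days (August has 31).
Sep 24, 1762 → Oct 7, 1762: 13 days.
Total: 5249 days.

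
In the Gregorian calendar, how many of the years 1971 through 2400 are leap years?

105

Multiples of 4 in [1971,2400]: 108.
Of those, multiples of 100: 5 (not leap unless ÷400).
Multiples of 400: 2.
Leap years = 108 − 5 + 2 = 105.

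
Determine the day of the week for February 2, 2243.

Doomsday rule: the anchor day for the 2200s is Friday. For year 43: 43÷12 = 3 r 7, and 7÷4 = 1, so 3+7+1 = 11.
Friday + 11 ≡ Tuesday — that's 2243's doomsday.
In February the doomsday date is Feb 28 (2243 is not a leap year).
Feb 2 is 26 days before Feb 28; 26 mod 7 = 5, so Tuesday − 5 = Thursday.

Thursday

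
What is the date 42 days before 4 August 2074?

−4 → Jul 31, 2074 (end of Jul, 31 days; 38 left).
−31 → Jun 30, 2074 (end of Jun, 30 days; 7 left).
−7 → Jun 23, 2074.

June 23, 2074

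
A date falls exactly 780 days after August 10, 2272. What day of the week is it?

Tuesday

First find the weekday of Aug 10, 2272. Doomsday rule: the anchor day for the 2200s is Friday. For year 72: 72÷12 = 6 r 0, and 0÷4 = 0, so 6+0+0 = 6.
Friday + 6 ≡ Thursday — that's 2272's doomsday.
In August the doomsday date is Aug 8.
Aug 10 is 2 days after Aug 8; 2 mod 7 = 2, so Thursday + 2 = Saturday.
780 mod 7 = 3, so 780 days after a Saturday is Saturday + 3 = Tuesday.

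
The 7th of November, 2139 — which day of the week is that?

Doomsday rule: the anchor day for the 2100s is Sunday. For year 39: 39÷12 = 3 r 3, and 3÷4 = 0, so 3+3+0 = 6.
Sunday + 6 ≡ Saturday — that's 2139's doomsday.
In November the doomsday date is Nov 7.
Nov 7 is the doomsday itself: Saturday.

Saturday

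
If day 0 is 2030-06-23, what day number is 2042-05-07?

4336

Jun 23, 2030 → Jun 23, 2031: 365 days.
Jun 23, 2031 → Jun 23, 2032: 366 days (Feb 29, 2032 is in that span).
Jun 23, 2032 → Jun 23, 2033: 365 days.
Jun 23, 2033 → Jun 23, 2034: 365 days.
Jun 23, 2034 → Jun 23, 2035: 365 days.
Jun 23, 2035 → Jun 23, 2036: 366 days (Feb 29, 2036 is in that span).
Jun 23, 2036 → Jun 23, 2037: 365 days.
Jun 23, 2037 → Jun 23, 2038: 365 days.
Jun 23, 2038 → Jun 23, 2039: 365 days.
Jun 23, 2039 → Jun 23, 2040: 366 days (Feb 29, 2040 is in that span).
Jun 23, 2040 → Jun 23, 2041: 365 days.
Jun 23, 2041 → Jul 23, 2041: 30 days (June has 30).
Jul 23, 2041 → Aug 23, 2041: 31 days (July has 31).
Aug 23, 2041 → Sep 23, 2041: 31 days (August has 31).
Sep 23, 2041 → Oct 23, 2041: 30 days (September has 30).
Oct 23, 2041 → Nov 23, 2041: 31 days (October has 31).
Nov 23, 2041 → Dec 23, 2041: 30 days (November has 30).
Dec 23, 2041 → Jan 23, 2042: 31 days (December has 31).
Jan 23, 2042 → Feb 23, 2042: 31 days (January has 31).
Feb 23, 2042 → Mar 23, 2042: 28 days (February has 28).
Mar 23, 2042 → Apr 23, 2042: 31 days (March has 31).
Apr 23, 2042 → May 7, 2042: 14 days.
Total: 4336 days.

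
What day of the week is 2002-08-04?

Sunday

January 1, 2002 is a Tuesday.
Jan 1, 2002 → Feb 1, 2002: 31 days (January has 31).
Feb 1, 2002 → Mar 1, 2002: 28 days (February has 28).
Mar 1, 2002 → Apr 1, 2002: 31 days (March has 31).
Apr 1, 2002 → May 1, 2002: 30 days (April has 30).
May 1, 2002 → Jun 1, 2002: 31 days (May has 31).
Jun 1, 2002 → Jul 1, 2002: 30 days (June has 30).
Jul 1, 2002 → Aug 1, 2002: 31 days (July has 31).
Aug 1, 2002 → Aug 4, 2002: 3 days.
Total: 215 days.
215 mod 7 = 5, so Tuesday + 5 = Sunday.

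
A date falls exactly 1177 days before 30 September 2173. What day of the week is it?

Wednesday

First find the weekday of Sep 30, 2173. Doomsday rule: the anchor day for the 2100s is Sunday. For year 73: 73÷12 = 6 r 1, and 1÷4 = 0, so 6+1+0 = 7.
Sunday + 7 ≡ Sunday — that's 2173's doomsday.
In September the doomsday date is Sep 5.
Sep 30 is 25 days after Sep 5; 25 mod 7 = 4, so Sunday + 4 = Thursday.
1177 mod 7 = 1, so 1177 days before a Thursday is Thursday − 1 = Wednesday.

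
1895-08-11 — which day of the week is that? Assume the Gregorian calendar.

Doomsday rule: the anchor day for the 1800s is Friday. For year 95: 95÷12 = 7 r 11, and 11÷4 = 2, so 7+11+2 = 20.
Friday + 20 ≡ Thursday — that's 1895's doomsday.
In August the doomsday date is Aug 8.
Aug 11 is 3 days after Aug 8; 3 mod 7 = 3, so Thursday + 3 = Sunday.

Sunday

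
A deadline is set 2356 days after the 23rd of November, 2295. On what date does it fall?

+366 (one year; includes Feb 29, 2296) → Nov 23, 2296 (1990 left).
+365 (one year) → Nov 23, 2297 (1625 left).
+365 (one year) → Nov 23, 2298 (1260 left).
+365 (one year) → Nov 23, 2299 (895 left).
+365 (one year) → Nov 23, 2300 (530 left).
+365 (one year) → Nov 23, 2301 (165 left).
Nov has 30 days: +8 → Dec 1, 2301 (157 left).
Dec has 31 days: +31 → Jan 1, 2302 (126 left).
Jan has 31 days: +31 → Feb 1, 2302 (95 left).
Feb has 28 days: +28 → Mar 1, 2302 (67 left).
Mar has 31 days: +31 → Apr 1, 2302 (36 left).
Apr has 30 days: +30 → May 1, 2302 (6 left).
+6 → May 7, 2302.

May 7, 2302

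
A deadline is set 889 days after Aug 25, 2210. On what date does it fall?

January 30, 2213

+365 (one year) → Aug 25, 2211 (524 left).
+366 (one year; includes Feb 29, 2212) → Aug 25, 2212 (158 left).
Aug has 31 days: +7 → Sep 1, 2212 (151 left).
Sep has 30 days: +30 → Oct 1, 2212 (121 left).
Oct has 31 days: +31 → Nov 1, 2212 (90 left).
Nov has 30 days: +30 → Dec 1, 2212 (60 left).
Dec has 31 days: +31 → Jan 1, 2213 (29 left).
+29 → Jan 30, 2213.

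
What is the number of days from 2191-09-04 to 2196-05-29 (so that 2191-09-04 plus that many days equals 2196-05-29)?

Sep 4, 2191 → Sep 4, 2192: 366 days (Feb 29, 2192 is in that span).
Sep 4, 2192 → Sep 4, 2193: 365 days.
Sep 4, 2193 → Sep 4, 2194: 365 days.
Sep 4, 2194 → Sep 4, 2195: 365 days.
Sep 4, 2195 → Oct 4, 2195: 30 days (September has 30).
Oct 4, 2195 → Nov 4, 2195: 31 days (October has 31).
Nov 4, 2195 → Dec 4, 2195: 30 days (November has 30).
Dec 4, 2195 → Jan 4, 2196: 31 days (December has 31).
Jan 4, 2196 → Feb 4, 2196: 31 days (January has 31).
Feb 4, 2196 → Mar 4, 2196: 29 days (February has 29).
Mar 4, 2196 → Apr 4, 2196: 31 days (March has 31).
Apr 4, 2196 → May 4, 2196: 30 days (April has 30).
May 4, 2196 → May 29, 2196: 25 days.
Total: 1729 days.

1729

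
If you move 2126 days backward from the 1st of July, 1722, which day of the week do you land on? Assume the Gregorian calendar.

Friday

Jul 1, 1722 is a Wednesday.
2126 mod 7 = 5, so 2126 days before a Wednesday is Wednesday − 5 = Friday.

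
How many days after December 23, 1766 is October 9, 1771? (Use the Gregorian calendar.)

Dec 23, 1766 → Dec 23, 1767: 365 days.
Dec 23, 1767 → Dec 23, 1768: 366 days (Feb 29, 1768 is in that span).
Dec 23, 1768 → Dec 23, 1769: 365 days.
Dec 23, 1769 → Dec 23, 1770: 365 days.
Dec 23, 1770 → Jan 23, 1771: 31 days (December has 31).
Jan 23, 1771 → Feb 23, 1771: 31 days (January has 31).
Feb 23, 1771 → Mar 23, 1771: 28 days (February has 28).
Mar 23, 1771 → Apr 23, 1771: 31 days (March has 31).
Apr 23, 1771 → May 23, 1771: 30 days (April has 30).
May 23, 1771 → Jun 23, 1771: 31 days (May has 31).
Jun 23, 1771 → Jul 23, 1771: 30 days (June has 30).
Jul 23, 1771 → Aug 23, 1771: 31 days (July has 31).
Aug 23, 1771 → Sep 23, 1771: 31 days (August has 31).
Sep 23, 1771 → Oct 9, 1771: 16 days.
Total: 1751 days.

1751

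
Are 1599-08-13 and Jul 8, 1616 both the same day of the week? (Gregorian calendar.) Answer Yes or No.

Yes

From Aug 13, 1599 to Jul 8, 1616 is 6174 days.
6174 mod 7 = 0, so they are the same weekday.
(Aug 13, 1599 is a Friday; Jul 8, 1616 is a Friday.)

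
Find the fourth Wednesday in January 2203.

January 26, 2203

January 1, 2203 is a Saturday.
The first Wednesday is therefore January 5 (4 days later).
The fourth Wednesday is 5 + 3×7 = January 26.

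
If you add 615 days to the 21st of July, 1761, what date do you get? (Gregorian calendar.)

March 28, 1763

+365 (one year) → Jul 21, 1762 (250 left).
Jul has 31 days: +11 → Aug 1, 1762 (239 left).
Aug has 31 days: +31 → Sep 1, 1762 (208 left).
Sep has 30 days: +30 → Oct 1, 1762 (178 left).
Oct has 31 days: +31 → Nov 1, 1762 (147 left).
Nov has 30 days: +30 → Dec 1, 1762 (117 left).
Dec has 31 days: +31 → Jan 1, 1763 (86 left).
Jan has 31 days: +31 → Feb 1, 1763 (55 left).
Feb has 28 days: +28 → Mar 1, 1763 (27 left).
+27 → Mar 28, 1763.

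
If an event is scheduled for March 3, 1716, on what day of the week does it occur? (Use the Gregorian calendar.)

Doomsday rule: the anchor day for the 1700s is Sunday. For year 16: 16÷12 = 1 r 4, and 4÷4 = 1, so 1+4+1 = 6.
Sunday + 6 ≡ Saturday — that's 1716's doomsday.
In March the doomsday date is Mar 14.
Mar 3 is 11 days before Mar 14; 11 mod 7 = 4, so Saturday − 4 = Tuesday.

Tuesday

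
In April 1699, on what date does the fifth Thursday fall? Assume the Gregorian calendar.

April 1, 1699 is a Wednesday.
The first Thursday is therefore April 2 (1 days later).
The fifth Thursday is 2 + 4×7 = April 30.

April 30, 1699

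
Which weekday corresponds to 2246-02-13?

Doomsday rule: the anchor day for the 2200s is Friday. For year 46: 46÷12 = 3 r 10, and 10÷4 = 2, so 3+10+2 = 15.
Friday + 15 ≡ Saturday — that's 2246's doomsday.
In February the doomsday date is Feb 28 (2246 is not a leap year).
Feb 13 is 15 days before Feb 28; 15 mod 7 = 1, so Saturday − 1 = Friday.

Friday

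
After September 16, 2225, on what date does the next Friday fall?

September 23, 2225

Sep 16, 2225 is a Friday.
From Friday to the next Friday is 7 days.
Sep 16, 2225 + 7 = Sep 23, 2225.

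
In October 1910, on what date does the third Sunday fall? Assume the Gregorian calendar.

October 1, 1910 is a Saturday.
The first Sunday is therefore October 2 (1 days later).
The third Sunday is 2 + 2×7 = October 16.

October 16, 1910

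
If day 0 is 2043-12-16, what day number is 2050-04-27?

2324

Dec 16, 2043 → Dec 16, 2044: 366 days (Feb 29, 2044 is in that span).
Dec 16, 2044 → Dec 16, 2045: 365 days.
Dec 16, 2045 → Dec 16, 2046: 365 days.
Dec 16, 2046 → Dec 16, 2047: 365 days.
Dec 16, 2047 → Dec 16, 2048: 366 days (Feb 29, 2048 is in that span).
Dec 16, 2048 → Dec 16, 2049: 365 days.
Dec 16, 2049 → Jan 16, 2050: 31 days (December has 31).
Jan 16, 2050 → Feb 16, 2050: 31 days (January has 31).
Feb 16, 2050 → Mar 16, 2050: 28 days (February has 28).
Mar 16, 2050 → Apr 16, 2050: 31 days (March has 31).
Apr 16, 2050 → Apr 27, 2050: 11 days.
Total: 2324 days.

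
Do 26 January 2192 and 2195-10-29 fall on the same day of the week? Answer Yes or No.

From Jan 26, 2192 to Oct 29, 2195 is 1372 days.
1372 mod 7 = 0, so they are the same weekday.
(Jan 26, 2192 is a Thursday; Oct 29, 2195 is a Thursday.)

Yes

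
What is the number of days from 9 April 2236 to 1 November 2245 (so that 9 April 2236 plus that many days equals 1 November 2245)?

Apr 9, 2236 → Apr 9, 2237: 365 days.
Apr 9, 2237 → Apr 9, 2238: 365 days.
Apr 9, 2238 → Apr 9, 2239: 365 days.
Apr 9, 2239 → Apr 9, 2240: 366 days (Feb 29, 2240 is in that span).
Apr 9, 2240 → Apr 9, 2241: 365 days.
Apr 9, 2241 → Apr 9, 2242: 365 days.
Apr 9, 2242 → Apr 9, 2243: 365 days.
Apr 9, 2243 → Apr 9, 2244: 366 days (Feb 29, 2244 is in that span).
Apr 9, 2244 → Apr 9, 2245: 365 days.
Apr 9, 2245 → May 9, 2245: 30 days (April has 30).
May 9, 2245 → Jun 9, 2245: 31 days (May has 31).
Jun 9, 2245 → Jul 9, 2245: 30 days (June has 30).
Jul 9, 2245 → Aug 9, 2245: 31 days (July has 31).
Aug 9, 2245 → Sep 9, 2245: 31 days (August has 31).
Sep 9, 2245 → Oct 9, 2245: 30 days (September has 30).
Oct 9, 2245 → Nov 1, 2245: 23 days.
Total: 3493 days.

3493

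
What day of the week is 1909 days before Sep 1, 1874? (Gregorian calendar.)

Sep 1, 1874 is a Tuesday.
1909 mod 7 = 5, so 1909 days before a Tuesday is Tuesday − 5 = Thursday.

Thursday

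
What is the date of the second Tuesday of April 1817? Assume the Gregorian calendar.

April 8, 1817

April 1, 1817 is a Tuesday.
The first Tuesday is therefore April 1 (same day).
The second Tuesday is 1 + 1×7 = April 8.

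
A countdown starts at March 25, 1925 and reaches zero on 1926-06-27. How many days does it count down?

Mar 25, 1925 → Mar 25, 1926: 365 days.
Mar 25, 1926 → Apr 25, 1926: 31 days (March has 31).
Apr 25, 1926 → May 25, 1926: 30 days (April has 30).
May 25, 1926 → Jun 25, 1926: 31 days (May has 31).
Jun 25, 1926 → Jun 27, 1926: 2 days.
Total: 459 days.

459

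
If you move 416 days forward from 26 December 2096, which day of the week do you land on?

Saturday

Dec 26, 2096 is a Wednesday.
416 mod 7 = 3, so 416 days after a Wednesday is Wednesday + 3 = Saturday.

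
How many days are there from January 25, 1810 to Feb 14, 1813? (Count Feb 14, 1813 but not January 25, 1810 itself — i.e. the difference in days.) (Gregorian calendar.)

Jan 25, 1810 → Jan 25, 1811: 365 days.
Jan 25, 1811 → Jan 25, 1812: 365 days.
Jan 25, 1812 → Feb 25, 1812: 31 days (January has 31).
Feb 25, 1812 → Mar 25, 1812: 29 days (February has 29).
Mar 25, 1812 → Apr 25, 1812: 31 days (March has 31).
Apr 25, 1812 → May 25, 1812: 30 days (April has 30).
May 25, 1812 → Jun 25, 1812: 31 days (May has 31).
Jun 25, 1812 → Jul 25, 1812: 30 days (June has 30).
Jul 25, 1812 → Aug 25, 1812: 31 days (July has 31).
Aug 25, 1812 → Sep 25, 1812: 31 days (August has 31).
Sep 25, 1812 → Oct 25, 1812: 30 days (September has 30).
Oct 25, 1812 → Nov 25, 1812: 31 days (October has 31).
Nov 25, 1812 → Dec 25, 1812: 30 days (November has 30).
Dec 25, 1812 → Jan 25, 1813: 31 days (December has 31).
Jan 25, 1813 → Feb 14, 1813: 20 days.
Total: 1116 days.

1116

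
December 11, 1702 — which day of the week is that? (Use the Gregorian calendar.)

Monday

Doomsday rule: the anchor day for the 1700s is Sunday. For year 02: 2÷12 = 0 r 2, and 2÷4 = 0, so 0+2+0 = 2.
Sunday + 2 ≡ Tuesday — that's 1702's doomsday.
In December the doomsday date is Dec 12.
Dec 11 is 1 day before Dec 12; 1 mod 7 = 1, so Tuesday − 1 = Monday.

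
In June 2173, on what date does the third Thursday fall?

June 17, 2173

June 1, 2173 is a Tuesday.
The first Thursday is therefore June 3 (2 days later).
The third Thursday is 3 + 2×7 = June 17.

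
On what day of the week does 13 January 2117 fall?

Wednesday

Doomsday rule: the anchor day for the 2100s is Sunday. For year 17: 17÷12 = 1 r 5, and 5÷4 = 1, so 1+5+1 = 7.
Sunday + 7 ≡ Sunday — that's 2117's doomsday.
In January the doomsday date is Jan 3 (2117 is not a leap year).
Jan 13 is 10 days after Jan 3; 10 mod 7 = 3, so Sunday + 3 = Wednesday.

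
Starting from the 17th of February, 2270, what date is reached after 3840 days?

August 23, 2280

+365 (one year) → Feb 17, 2271 (3475 left).
+365 (one year) → Feb 17, 2272 (3110 left).
+366 (one year; includes Feb 29, 2272) → Feb 17, 2273 (2744 left).
+365 (one year) → Feb 17, 2274 (2379 left).
+365 (one year) → Feb 17, 2275 (2014 left).
+365 (one year) → Feb 17, 2276 (1649 left).
+366 (one year; includes Feb 29, 2276) → Feb 17, 2277 (1283 left).
+365 (one year) → Feb 17, 2278 (918 left).
+365 (one year) → Feb 17, 2279 (553 left).
+365 (one year) → Feb 17, 2280 (188 left).
Feb has 29 days: +13 → Mar 1, 2280 (175 left).
Mar has 31 days: +31 → Apr 1, 2280 (144 left).
Apr has 30 days: +30 → May 1, 2280 (114 left).
May has 31 days: +31 → Jun 1, 2280 (83 left).
Jun has 30 days: +30 → Jul 1, 2280 (53 left).
Jul has 31 days: +31 → Aug 1, 2280 (22 left).
+22 → Aug 23, 2280.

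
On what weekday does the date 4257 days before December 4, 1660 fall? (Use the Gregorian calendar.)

Friday

Dec 4, 1660 is a Saturday.
4257 mod 7 = 1, so 4257 days before a Saturday is Saturday − 1 = Friday.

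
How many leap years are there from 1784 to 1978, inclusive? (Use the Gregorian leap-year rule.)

47

Multiples of 4 in [1784,1978]: 49.
Of those, multiples of 100: 2 (not leap unless ÷400).
Multiples of 400: 0.
Leap years = 49 − 2 + 0 = 47.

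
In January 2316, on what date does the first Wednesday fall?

January 1, 2316 is a Saturday.
The first Wednesday is therefore January 5 (4 days later).

January 5, 2316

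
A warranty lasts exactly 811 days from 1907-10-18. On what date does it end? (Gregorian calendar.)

+366 (one year; includes Feb 29, 1908) → Oct 18, 1908 (445 left).
+365 (one year) → Oct 18, 1909 (80 left).
Oct has 31 days: +14 → Nov 1, 1909 (66 left).
Nov has 30 days: +30 → Dec 1, 1909 (36 left).
Dec has 31 days: +31 → Jan 1, 1910 (5 left).
+5 → Jan 6, 1910.

January 6, 1910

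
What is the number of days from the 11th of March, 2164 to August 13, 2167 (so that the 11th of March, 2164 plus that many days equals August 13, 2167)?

1250

Mar 11, 2164 → Mar 11, 2165: 365 days.
Mar 11, 2165 → Mar 11, 2166: 365 days.
Mar 11, 2166 → Mar 11, 2167: 365 days.
Mar 11, 2167 → Apr 11, 2167: 31 days (March has 31).
Apr 11, 2167 → May 11, 2167: 30 days (April has 30).
May 11, 2167 → Jun 11, 2167: 31 days (May has 31).
Jun 11, 2167 → Jul 11, 2167: 30 days (June has 30).
Jul 11, 2167 → Aug 11, 2167: 31 days (July has 31).
Aug 11, 2167 → Aug 13, 2167: 2 days.
Total: 1250 days.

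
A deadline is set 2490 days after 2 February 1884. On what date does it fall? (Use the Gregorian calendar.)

+366 (one year; includes Feb 29, 1884) → Feb 2, 1885 (2124 left).
+365 (one year) → Feb 2, 1886 (1759 left).
+365 (one year) → Feb 2, 1887 (1394 left).
+365 (one year) → Feb 2, 1888 (1029 left).
+366 (one year; includes Feb 29, 1888) → Feb 2, 1889 (663 left).
+365 (one year) → Feb 2, 1890 (298 left).
Feb has 28 days: +27 → Mar 1, 1890 (271 left).
Mar has 31 days: +31 → Apr 1, 1890 (240 left).
Apr has 30 days: +30 → May 1, 1890 (210 left).
May has 31 days: +31 → Jun 1, 1890 (179 left).
Jun has 30 days: +30 → Jul 1, 1890 (149 left).
Jul has 31 days: +31 → Aug 1, 1890 (118 left).
Aug has 31 days: +31 → Sep 1, 1890 (87 left).
Sep has 30 days: +30 → Oct 1, 1890 (57 left).
Oct has 31 days: +31 → Nov 1, 1890 (26 left).
+26 → Nov 27, 1890.

November 27, 1890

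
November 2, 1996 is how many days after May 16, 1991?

1997

May 16, 1991 → May 16, 1992: 366 days (Feb 29, 1992 is in that span).
May 16, 1992 → May 16, 1993: 365 days.
May 16, 1993 → May 16, 1994: 365 days.
May 16, 1994 → May 16, 1995: 365 days.
May 16, 1995 → May 16, 1996: 366 days (Feb 29, 1996 is in that span).
May 16, 1996 → Jun 16, 1996: 31 days (May has 31).
Jun 16, 1996 → Jul 16, 1996: 30 days (June has 30).
Jul 16, 1996 → Aug 16, 1996: 31 days (July has 31).
Aug 16, 1996 → Sep 16, 1996: 31 days (August has 31).
Sep 16, 1996 → Oct 16, 1996: 30 days (September has 30).
Oct 16, 1996 → Nov 2, 1996: 17 days.
Total: 1997 days.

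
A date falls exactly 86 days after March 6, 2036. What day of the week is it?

Mar 6, 2036 is a Thursday.
86 mod 7 = 2, so 86 days after a Thursday is Thursday + 2 = Saturday.

Saturday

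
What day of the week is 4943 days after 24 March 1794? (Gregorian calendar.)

Tuesday

Mar 24, 1794 is a Monday.
4943 mod 7 = 1, so 4943 days after a Monday is Monday + 1 = Tuesday.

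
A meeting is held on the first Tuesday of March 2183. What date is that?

March 4, 2183

March 1, 2183 is a Saturday.
The first Tuesday is therefore March 4 (3 days later).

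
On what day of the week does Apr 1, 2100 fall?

Thursday

Doomsday rule: the anchor day for the 2100s is Sunday. For year 00: 0÷12 = 0 r 0, and 0÷4 = 0, so 0+0+0 = 0.
Sunday + 0 ≡ Sunday — that's 2100's doomsday.
In April the doomsday date is Apr 4.
Apr 1 is 3 days before Apr 4; 3 mod 7 = 3, so Sunday − 3 = Thursday.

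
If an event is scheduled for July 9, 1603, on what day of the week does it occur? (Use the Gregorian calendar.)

Wednesday

Doomsday rule: the anchor day for the 1600s is Tuesday. For year 03: 3÷12 = 0 r 3, and 3÷4 = 0, so 0+3+0 = 3.
Tuesday + 3 ≡ Friday — that's 1603's doomsday.
In July the doomsday date is Jul 11.
Jul 9 is 2 days before Jul 11; 2 mod 7 = 2, so Friday − 2 = Wednesday.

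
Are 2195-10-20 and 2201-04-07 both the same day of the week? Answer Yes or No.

From Oct 20, 2195 to Apr 7, 2201 is 1995 days.
1995 mod 7 = 0, so they are the same weekday.
(Oct 20, 2195 is a Tuesday; Apr 7, 2201 is a Tuesday.)

Yes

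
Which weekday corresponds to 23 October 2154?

Wednesday

Doomsday rule: the anchor day for the 2100s is Sunday. For year 54: 54÷12 = 4 r 6, and 6÷4 = 1, so 4+6+1 = 11.
Sunday + 11 ≡ Thursday — that's 2154's doomsday.
In October the doomsday date is Oct 10.
Oct 23 is 13 days after Oct 10; 13 mod 7 = 6, so Thursday + 6 = Wednesday.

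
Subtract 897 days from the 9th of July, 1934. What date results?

January 24, 1932

−365 (one year) → Jul 9, 1933 (532 left).
−365 (one year) → Jul 9, 1932 (167 left).
−9 → Jun 30, 1932 (end of Jun, 30 days; 158 left).
−30 → May 31, 1932 (end of May, 31 days; 128 left).
−31 → Apr 30, 1932 (end of Apr, 30 days; 97 left).
−30 → Mar 31, 1932 (end of Mar, 31 days; 67 left).
−31 → Feb 29, 1932 (end of Feb, 29 days; 36 left).
−29 → Jan 31, 1932 (end of Jan, 31 days; 7 left).
−7 → Jan 24, 1932.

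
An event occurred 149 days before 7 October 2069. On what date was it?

−7 → Sep 30, 2069 (end of Sep, 30 days; 142 left).
−30 → Aug 31, 2069 (end of Aug, 31 days; 112 left).
−31 → Jul 31, 2069 (end of Jul, 31 days; 81 left).
−31 → Jun 30, 2069 (end of Jun, 30 days; 50 left).
−30 → May 31, 2069 (end of May, 31 days; 20 left).
−20 → May 11, 2069.

May 11, 2069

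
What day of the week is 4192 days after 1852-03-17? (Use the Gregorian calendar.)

Mar 17, 1852 is a Wednesday.
4192 mod 7 = 6, so 4192 days after a Wednesday is Wednesday + 6 = Tuesday.

Tuesday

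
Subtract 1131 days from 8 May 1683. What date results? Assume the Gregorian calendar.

−365 (one year) → May 8, 1682 (766 left).
−365 (one year) → May 8, 1681 (401 left).
−365 (one year) → May 8, 1680 (36 left).
−8 → Apr 30, 1680 (end of Apr, 30 days; 28 left).
−28 → Apr 2, 1680.

April 2, 1680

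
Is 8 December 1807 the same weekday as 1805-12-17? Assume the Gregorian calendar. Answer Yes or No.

From Dec 17, 1805 to Dec 8, 1807 is 721 days.
721 mod 7 = 0, so they are the same weekday.
(Dec 17, 1805 is a Tuesday; Dec 8, 1807 is a Tuesday.)

Yes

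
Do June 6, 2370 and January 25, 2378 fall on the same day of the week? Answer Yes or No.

From Jun 6, 2370 to Jan 25, 2378 is 2790 days.
2790 mod 7 = 4, so they are different weekdays.
(Jun 6, 2370 is a Saturday; Jan 25, 2378 is a Wednesday.)

No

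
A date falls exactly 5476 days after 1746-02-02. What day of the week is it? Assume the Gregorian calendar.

Feb 2, 1746 is a Wednesday.
5476 mod 7 = 2, so 5476 days after a Wednesday is Wednesday + 2 = Friday.

Friday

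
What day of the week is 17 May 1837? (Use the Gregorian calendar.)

Wednesday

Doomsday rule: the anchor day for the 1800s is Friday. For year 37: 37÷12 = 3 r 1, and 1÷4 = 0, so 3+1+0 = 4.
Friday + 4 ≡ Tuesday — that's 1837's doomsday.
In May the doomsday date is May 9.
May 17 is 8 days after May 9; 8 mod 7 = 1, so Tuesday + 1 = Wednesday.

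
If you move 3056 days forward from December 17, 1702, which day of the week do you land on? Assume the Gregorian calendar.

Thursday

First find the weekday of Dec 17, 1702. Doomsday rule: the anchor day for the 1700s is Sunday. For year 02: 2÷12 = 0 r 2, and 2÷4 = 0, so 0+2+0 = 2.
Sunday + 2 ≡ Tuesday — that's 1702's doomsday.
In December the doomsday date is Dec 12.
Dec 17 is 5 days after Dec 12; 5 mod 7 = 5, so Tuesday + 5 = Sunday.
3056 mod 7 = 4, so 3056 days after a Sunday is Sunday + 4 = Thursday.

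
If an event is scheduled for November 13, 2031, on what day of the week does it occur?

Doomsday rule: the anchor day for the 2000s is Tuesday. For year 31: 31÷12 = 2 r 7, and 7÷4 = 1, so 2+7+1 = 10.
Tuesday + 10 ≡ Friday — that's 2031's doomsday.
In November the doomsday date is Nov 7.
Nov 13 is 6 days after Nov 7; 6 mod 7 = 6, so Friday + 6 = Thursday.

Thursday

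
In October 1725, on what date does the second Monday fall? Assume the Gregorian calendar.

October 1, 1725 is a Monday.
The first Monday is therefore October 1 (same day).
The second Monday is 1 + 1×7 = October 8.

October 8, 1725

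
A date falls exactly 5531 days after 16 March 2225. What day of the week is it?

Thursday

Mar 16, 2225 is a Wednesday.
5531 mod 7 = 1, so 5531 days after a Wednesday is Wednesday + 1 = Thursday.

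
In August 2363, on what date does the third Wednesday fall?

August 21, 2363

August 1, 2363 is a Thursday.
The first Wednesday is therefore August 7 (6 days later).
The third Wednesday is 7 + 2×7 = August 21.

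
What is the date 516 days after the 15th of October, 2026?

+365 (one year) → Oct 15, 2027 (151 left).
Oct has 31 days: +17 → Nov 1, 2027 (134 left).
Nov has 30 days: +30 → Dec 1, 2027 (104 left).
Dec has 31 days: +31 → Jan 1, 2028 (73 left).
Jan has 31 days: +31 → Feb 1, 2028 (42 left).
Feb has 29 days: +29 → Mar 1, 2028 (13 left).
+13 → Mar 14, 2028.

March 14, 2028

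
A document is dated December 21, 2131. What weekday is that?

Doomsday rule: the anchor day for the 2100s is Sunday. For year 31: 31÷12 = 2 r 7, and 7÷4 = 1, so 2+7+1 = 10.
Sunday + 10 ≡ Wednesday — that's 2131's doomsday.
In December the doomsday date is Dec 12.
Dec 21 is 9 days after Dec 12; 9 mod 7 = 2, so Wednesday + 2 = Friday.

Friday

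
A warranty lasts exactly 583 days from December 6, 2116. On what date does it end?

July 12, 2118

+365 (one year) → Dec 6, 2117 (218 left).
Dec has 31 days: +26 → Jan 1, 2118 (192 left).
Jan has 31 days: +31 → Feb 1, 2118 (161 left).
Feb has 28 days: +28 → Mar 1, 2118 (133 left).
Mar has 31 days: +31 → Apr 1, 2118 (102 left).
Apr has 30 days: +30 → May 1, 2118 (72 left).
May has 31 days: +31 → Jun 1, 2118 (41 left).
Jun has 30 days: +30 → Jul 1, 2118 (11 left).
+11 → Jul 12, 2118.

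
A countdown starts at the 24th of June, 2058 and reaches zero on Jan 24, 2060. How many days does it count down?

Jun 24, 2058 → Jun 24, 2059: 365 days.
Jun 24, 2059 → Jul 24, 2059: 30 days (June has 30).
Jul 24, 2059 → Aug 24, 2059: 31 days (July has 31).
Aug 24, 2059 → Sep 24, 2059: 31 days (August has 31).
Sep 24, 2059 → Oct 24, 2059: 30 days (September has 30).
Oct 24, 2059 → Nov 24, 2059: 31 days (October has 31).
Nov 24, 2059 → Dec 24, 2059: 30 days (November has 30).
Dec 24, 2059 → Jan 24, 2060: 31 days.
Total: 579 days.

579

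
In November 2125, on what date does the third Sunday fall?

November 1, 2125 is a Thursday.
The first Sunday is therefore November 4 (3 days later).
The third Sunday is 4 + 2×7 = November 18.

November 18, 2125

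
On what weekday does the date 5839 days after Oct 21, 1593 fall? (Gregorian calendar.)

Friday

Oct 21, 1593 is a Thursday.
5839 mod 7 = 1, so 5839 days after a Thursday is Thursday + 1 = Friday.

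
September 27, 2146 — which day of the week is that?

January 1, 2146 is a Saturday.
Jan 1, 2146 → Feb 1, 2146: 31 days (January has 31).
Feb 1, 2146 → Mar 1, 2146: 28 days (February has 28).
Mar 1, 2146 → Apr 1, 2146: 31 days (March has 31).
Apr 1, 2146 → May 1, 2146: 30 days (April has 30).
May 1, 2146 → Jun 1, 2146: 31 days (May has 31).
Jun 1, 2146 → Jul 1, 2146: 30 days (June has 30).
Jul 1, 2146 → Aug 1, 2146: 31 days (July has 31).
Aug 1, 2146 → Sep 1, 2146: 31 days (August has 31).
Sep 1, 2146 → Sep 27, 2146: 26 days.
Total: 269 days.
269 mod 7 = 3, so Saturday + 3 = Tuesday.

Tuesday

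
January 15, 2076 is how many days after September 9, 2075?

128

Sep 9, 2075 → Oct 9, 2075: 30 days (September has 30).
Oct 9, 2075 → Nov 9, 2075: 31 days (October has 31).
Nov 9, 2075 → Dec 9, 2075: 30 days (November has 30).
Dec 9, 2075 → Jan 9, 2076: 31 days (December has 31).
Jan 9, 2076 → Jan 15, 2076: 6 days.
Total: 128 days.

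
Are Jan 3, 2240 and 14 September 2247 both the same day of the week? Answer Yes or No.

From Jan 3, 2240 to Sep 14, 2247 is 2811 days.
2811 mod 7 = 4, so they are different weekdays.
(Jan 3, 2240 is a Friday; Sep 14, 2247 is a Tuesday.)

No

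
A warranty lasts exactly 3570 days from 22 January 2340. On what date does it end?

October 31, 2349

+366 (one year; includes Feb 29, 2340) → Jan 22, 2341 (3204 left).
+365 (one year) → Jan 22, 2342 (2839 left).
+365 (one year) → Jan 22, 2343 (2474 left).
+365 (one year) → Jan 22, 2344 (2109 left).
+366 (one year; includes Feb 29, 2344) → Jan 22, 2345 (1743 left).
+365 (one year) → Jan 22, 2346 (1378 left).
+365 (one year) → Jan 22, 2347 (1013 left).
+365 (one year) → Jan 22, 2348 (648 left).
+366 (one year; includes Feb 29, 2348) → Jan 22, 2349 (282 left).
Jan has 31 days: +10 → Feb 1, 2349 (272 left).
Feb has 28 days: +28 → Mar 1, 2349 (244 left).
Mar has 31 days: +31 → Apr 1, 2349 (213 left).
Apr has 30 days: +30 → May 1, 2349 (183 left).
May has 31 days: +31 → Jun 1, 2349 (152 left).
Jun has 30 days: +30 → Jul 1, 2349 (122 left).
Jul has 31 days: +31 → Aug 1, 2349 (91 left).
Aug has 31 days: +31 → Sep 1, 2349 (60 left).
Sep has 30 days: +30 → Oct 1, 2349 (30 left).
+30 → Oct 31, 2349.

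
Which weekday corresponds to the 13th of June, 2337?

Sunday

Doomsday rule: the anchor day for the 2300s is Wednesday. For year 37: 37÷12 = 3 r 1, and 1÷4 = 0, so 3+1+0 = 4.
Wednesday + 4 ≡ Sunday — that's 2337's doomsday.
In June the doomsday date is Jun 6.
Jun 13 is 7 days after Jun 6; 7 mod 7 = 0, so Sunday + 0 = Sunday.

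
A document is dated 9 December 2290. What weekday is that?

Doomsday rule: the anchor day for the 2200s is Friday. For year 90: 90÷12 = 7 r 6, and 6÷4 = 1, so 7+6+1 = 14.
Friday + 14 ≡ Friday — that's 2290's doomsday.
In December the doomsday date is Dec 12.
Dec 9 is 3 days before Dec 12; 3 mod 7 = 3, so Friday − 3 = Tuesday.

Tuesday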